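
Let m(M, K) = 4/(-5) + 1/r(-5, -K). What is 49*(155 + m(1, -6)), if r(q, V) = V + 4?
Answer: 75607/10 ≈ 7560.7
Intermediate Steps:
r(q, V) = 4 + V
m(M, K) = -4/5 + 1/(4 - K) (m(M, K) = 4/(-5) + 1/(4 - K) = 4*(-1/5) + 1/(4 - K) = -4/5 + 1/(4 - K))
49*(155 + m(1, -6)) = 49*(155 + (11 - 4*(-6))/(5*(-4 - 6))) = 49*(155 + (1/5)*(11 + 24)/(-10)) = 49*(155 + (1/5)*(-1/10)*35) = 49*(155 - 7/10) = 49*(1543/10) = 75607/10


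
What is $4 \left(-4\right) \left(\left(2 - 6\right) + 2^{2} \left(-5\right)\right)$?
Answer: $384$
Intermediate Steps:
$4 \left(-4\right) \left(\left(2 - 6\right) + 2^{2} \left(-5\right)\right) = - 16 \left(\left(2 - 6\right) + 4 \left(-5\right)\right) = - 16 \left(-4 - 20\right) = \left(-16\right) \left(-24\right) = 384$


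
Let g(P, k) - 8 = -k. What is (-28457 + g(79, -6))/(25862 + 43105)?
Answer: -9481/22989 ≈ -0.41241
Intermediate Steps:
g(P, k) = 8 - k
(-28457 + g(79, -6))/(25862 + 43105) = (-28457 + (8 - 1*(-6)))/(25862 + 43105) = (-28457 + (8 + 6))/68967 = (-28457 + 14)*(1/68967) = -28443*1/68967 = -9481/22989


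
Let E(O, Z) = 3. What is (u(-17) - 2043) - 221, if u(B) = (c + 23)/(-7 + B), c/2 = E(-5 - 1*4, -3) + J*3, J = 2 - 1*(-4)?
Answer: -54401/24 ≈ -2266.7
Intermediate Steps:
J = 6 (J = 2 + 4 = 6)
c = 42 (c = 2*(3 + 6*3) = 2*(3 + 18) = 2*21 = 42)
u(B) = 65/(-7 + B) (u(B) = (42 + 23)/(-7 + B) = 65/(-7 + B))
(u(-17) - 2043) - 221 = (65/(-7 - 17) - 2043) - 221 = (65/(-24) - 2043) - 221 = (65*(-1/24) - 2043) - 221 = (-65/24 - 2043) - 221 = -49097/24 - 221 = -54401/24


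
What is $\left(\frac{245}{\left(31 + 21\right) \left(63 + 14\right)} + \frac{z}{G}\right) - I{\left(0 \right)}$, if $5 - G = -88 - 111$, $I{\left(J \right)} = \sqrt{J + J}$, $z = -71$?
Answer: $- \frac{2092}{7293} \approx -0.28685$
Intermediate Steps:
$I{\left(J \right)} = \sqrt{2} \sqrt{J}$ ($I{\left(J \right)} = \sqrt{2 J} = \sqrt{2} \sqrt{J}$)
$G = 204$ ($G = 5 - \left(-88 - 111\right) = 5 - -199 = 5 + 199 = 204$)
$\left(\frac{245}{\left(31 + 21\right) \left(63 + 14\right)} + \frac{z}{G}\right) - I{\left(0 \right)} = \left(\frac{245}{\left(31 + 21\right) \left(63 + 14\right)} - \frac{71}{204}\right) - \sqrt{2} \sqrt{0} = \left(\frac{245}{52 \cdot 77} - \frac{71}{204}\right) - \sqrt{2} \cdot 0 = \left(\frac{245}{4004} - \frac{71}{204}\right) - 0 = \left(245 \cdot \frac{1}{4004} - \frac{71}{204}\right) + 0 = \left(\frac{35}{572} - \frac{71}{204}\right) + 0 = - \frac{2092}{7293} + 0 = - \frac{2092}{7293}$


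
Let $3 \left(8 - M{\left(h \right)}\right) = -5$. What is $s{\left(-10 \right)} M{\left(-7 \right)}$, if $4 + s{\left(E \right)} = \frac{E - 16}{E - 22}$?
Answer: $- \frac{493}{16} \approx -30.813$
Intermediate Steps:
$s{\left(E \right)} = -4 + \frac{-16 + E}{-22 + E}$ ($s{\left(E \right)} = -4 + \frac{E - 16}{E - 22} = -4 + \frac{-16 + E}{-22 + E}$)
$M{\left(h \right)} = \frac{29}{3}$ ($M{\left(h \right)} = 8 - - \frac{5}{3} = 8 + \frac{5}{3} = \frac{29}{3}$)
$s{\left(-10 \right)} M{\left(-7 \right)} = \frac{3 \left(24 - -10\right)}{-22 - 10} \cdot \frac{29}{3} = \frac{3 \left(24 + 10\right)}{-32} \cdot \frac{29}{3} = 3 \left(- \frac{1}{32}\right) 34 \cdot \frac{29}{3} = \left(- \frac{51}{16}\right) \frac{29}{3} = - \frac{493}{16}$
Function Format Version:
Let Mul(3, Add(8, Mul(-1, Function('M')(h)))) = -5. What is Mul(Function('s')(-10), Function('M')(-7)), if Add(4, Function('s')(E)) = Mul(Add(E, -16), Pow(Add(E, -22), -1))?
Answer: Rational(-493, 16) ≈ -30.813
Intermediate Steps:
Function('s')(E) = Add(-4, Mul(Pow(Add(-22, E), -1), Add(-16, E))) (Function('s')(E) = Add(-4, Mul(Add(E, -16), Pow(Add(E, -22), -1))) = Add(-4, Mul(Add(-16, E), Pow(Add(-22, E), -1))) = Add(-4, Mul(Pow(Add(-22, E), -1), Add(-16, E))))
Function('M')(h) = Rational(29, 3) (Function('M')(h) = Add(8, Mul(Rational(-1, 3), -5)) = Add(8, Rational(5, 3)) = Rational(29, 3))
Mul(Function('s')(-10), Function('M')(-7)) = Mul(Mul(3, Pow(Add(-22, -10), -1), Add(24, Mul(-1, -10))), Rational(29, 3)) = Mul(Mul(3, Pow(-32, -1), Add(24, 10)), Rational(29, 3)) = Mul(Mul(3, Rational(-1, 32), 34), Rational(29, 3)) = Mul(Rational(-51, 16), Rational(29, 3)) = Rational(-493, 16)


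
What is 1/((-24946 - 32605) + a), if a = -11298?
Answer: -1/68849 ≈ -1.4525e-5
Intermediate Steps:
1/((-24946 - 32605) + a) = 1/((-24946 - 32605) - 11298) = 1/(-57551 - 11298) = 1/(-68849) = -1/68849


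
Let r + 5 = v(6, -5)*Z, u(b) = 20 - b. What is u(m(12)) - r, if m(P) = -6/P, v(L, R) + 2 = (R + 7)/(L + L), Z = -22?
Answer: -89/6 ≈ -14.833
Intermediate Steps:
v(L, R) = -2 + (7 + R)/(2*L) (v(L, R) = -2 + (R + 7)/(L + L) = -2 + (7 + R)/((2*L)) = -2 + (7 + R)*(1/(2*L)) = -2 + (7 + R)/(2*L))
r = 106/3 (r = -5 + ((½)*(7 - 5 - 4*6)/6)*(-22) = -5 + ((½)*(⅙)*(7 - 5 - 24))*(-22) = -5 + ((½)*(⅙)*(-22))*(-22) = -5 - 11/6*(-22) = -5 + 121/3 = 106/3 ≈ 35.333)
u(m(12)) - r = (20 - (-6)/12) - 1*106/3 = (20 - (-6)/12) - 106/3 = (20 - 1*(-½)) - 106/3 = (20 + ½) - 106/3 = 41/2 - 106/3 = -89/6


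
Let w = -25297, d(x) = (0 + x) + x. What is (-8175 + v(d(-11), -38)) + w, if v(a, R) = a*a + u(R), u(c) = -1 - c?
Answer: -32951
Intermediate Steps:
d(x) = 2*x (d(x) = x + x = 2*x)
v(a, R) = -1 + a² - R (v(a, R) = a*a + (-1 - R) = a² + (-1 - R) = -1 + a² - R)
(-8175 + v(d(-11), -38)) + w = (-8175 + (-1 + (2*(-11))² - 1*(-38))) - 25297 = (-8175 + (-1 + (-22)² + 38)) - 25297 = (-8175 + (-1 + 484 + 38)) - 25297 = (-8175 + 521) - 25297 = -7654 - 25297 = -32951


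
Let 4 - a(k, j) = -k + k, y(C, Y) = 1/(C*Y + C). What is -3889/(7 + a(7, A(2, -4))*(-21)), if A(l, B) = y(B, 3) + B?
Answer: 3889/77 ≈ 50.506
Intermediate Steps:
y(C, Y) = 1/(C + C*Y)
A(l, B) = B + 1/(4*B) (A(l, B) = 1/(B*(1 + 3)) + B = 1/(B*4) + B = (1/4)/B + B = 1/(4*B) + B = B + 1/(4*B))
a(k, j) = 4 (a(k, j) = 4 - (-k + k) = 4 - 1*0 = 4 + 0 = 4)
-3889/(7 + a(7, A(2, -4))*(-21)) = -3889/(7 + 4*(-21)) = -3889/(7 - 84) = -3889/(-77) = -3889*(-1/77) = 3889/77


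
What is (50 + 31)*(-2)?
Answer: -162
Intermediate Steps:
(50 + 31)*(-2) = 81*(-2) = -162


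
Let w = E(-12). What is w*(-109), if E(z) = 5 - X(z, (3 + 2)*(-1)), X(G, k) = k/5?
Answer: -654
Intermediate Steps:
X(G, k) = k/5 (X(G, k) = k*(⅕) = k/5)
E(z) = 6 (E(z) = 5 - (3 + 2)*(-1)/5 = 5 - 5*(-1)/5 = 5 - (-5)/5 = 5 - 1*(-1) = 5 + 1 = 6)
w = 6
w*(-109) = 6*(-109) = -654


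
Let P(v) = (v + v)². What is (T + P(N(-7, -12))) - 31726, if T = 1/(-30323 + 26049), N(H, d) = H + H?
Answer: -132246109/4274 ≈ -30942.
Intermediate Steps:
N(H, d) = 2*H
P(v) = 4*v² (P(v) = (2*v)² = 4*v²)
T = -1/4274 (T = 1/(-4274) = -1/4274 ≈ -0.00023397)
(T + P(N(-7, -12))) - 31726 = (-1/4274 + 4*(2*(-7))²) - 31726 = (-1/4274 + 4*(-14)²) - 31726 = (-1/4274 + 4*196) - 31726 = (-1/4274 + 784) - 31726 = 3350815/4274 - 31726 = -132246109/4274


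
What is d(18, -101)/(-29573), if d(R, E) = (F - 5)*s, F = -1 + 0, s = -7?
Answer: -42/29573 ≈ -0.0014202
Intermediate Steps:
F = -1
d(R, E) = 42 (d(R, E) = (-1 - 5)*(-7) = -6*(-7) = 42)
d(18, -101)/(-29573) = 42/(-29573) = 42*(-1/29573) = -42/29573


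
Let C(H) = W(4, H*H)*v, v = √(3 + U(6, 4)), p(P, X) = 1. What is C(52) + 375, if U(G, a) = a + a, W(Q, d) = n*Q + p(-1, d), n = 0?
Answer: 375 + √11 ≈ 378.32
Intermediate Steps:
W(Q, d) = 1 (W(Q, d) = 0*Q + 1 = 0 + 1 = 1)
U(G, a) = 2*a
v = √11 (v = √(3 + 2*4) = √(3 + 8) = √11 ≈ 3.3166)
C(H) = √11 (C(H) = 1*√11 = √11)
C(52) + 375 = √11 + 375 = 375 + √11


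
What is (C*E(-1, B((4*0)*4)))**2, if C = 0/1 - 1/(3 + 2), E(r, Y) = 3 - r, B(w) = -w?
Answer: 16/25 ≈ 0.64000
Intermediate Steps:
C = -1/5 (C = 0*1 - 1/5 = 0 - 1*1/5 = 0 - 1/5 = -1/5 ≈ -0.20000)
(C*E(-1, B((4*0)*4)))**2 = (-(3 - 1*(-1))/5)**2 = (-(3 + 1)/5)**2 = (-1/5*4)**2 = (-4/5)**2 = 16/25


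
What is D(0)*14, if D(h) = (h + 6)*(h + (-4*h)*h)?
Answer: 0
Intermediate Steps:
D(h) = (6 + h)*(h - 4*h²)
D(0)*14 = (0*(6 - 23*0 - 4*0²))*14 = (0*(6 + 0 - 4*0))*14 = (0*(6 + 0 + 0))*14 = (0*6)*14 = 0*14 = 0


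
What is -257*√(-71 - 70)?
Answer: -257*I*√141 ≈ -3051.7*I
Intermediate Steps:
-257*√(-71 - 70) = -257*I*√141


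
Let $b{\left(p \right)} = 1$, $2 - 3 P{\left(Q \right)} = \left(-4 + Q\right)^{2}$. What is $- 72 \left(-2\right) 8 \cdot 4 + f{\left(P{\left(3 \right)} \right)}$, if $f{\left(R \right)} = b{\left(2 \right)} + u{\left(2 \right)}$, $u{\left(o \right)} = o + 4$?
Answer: $4615$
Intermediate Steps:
$u{\left(o \right)} = 4 + o$
$P{\left(Q \right)} = \frac{2}{3} - \frac{\left(-4 + Q\right)^{2}}{3}$
$f{\left(R \right)} = 7$ ($f{\left(R \right)} = 1 + \left(4 + 2\right) = 1 + 6 = 7$)
$- 72 \left(-2\right) 8 \cdot 4 + f{\left(P{\left(3 \right)} \right)} = - 72 \left(-2\right) 8 \cdot 4 + 7 = - 72 \left(\left(-16\right) 4\right) + 7 = \left(-72\right) \left(-64\right) + 7 = 4608 + 7 = 4615$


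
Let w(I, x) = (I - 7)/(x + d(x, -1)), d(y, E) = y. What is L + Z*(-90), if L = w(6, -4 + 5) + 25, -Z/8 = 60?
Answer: 86449/2 ≈ 43225.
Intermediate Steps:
Z = -480 (Z = -8*60 = -480)
w(I, x) = (-7 + I)/(2*x) (w(I, x) = (I - 7)/(x + x) = (-7 + I)/((2*x)) = (-7 + I)*(1/(2*x)) = (-7 + I)/(2*x))
L = 49/2 (L = (-7 + 6)/(2*(-4 + 5)) + 25 = (½)*(-1)/1 + 25 = (½)*1*(-1) + 25 = -½ + 25 = 49/2 ≈ 24.500)
L + Z*(-90) = 49/2 - 480*(-90) = 49/2 + 43200 = 86449/2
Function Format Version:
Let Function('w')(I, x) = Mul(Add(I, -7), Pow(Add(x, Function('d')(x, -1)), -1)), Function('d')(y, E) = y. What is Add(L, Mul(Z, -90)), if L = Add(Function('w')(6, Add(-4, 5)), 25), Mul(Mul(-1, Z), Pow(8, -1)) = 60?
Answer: Rational(86449, 2) ≈ 43225.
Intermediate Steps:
Z = -480 (Z = Mul(-8, 60) = -480)
Function('w')(I, x) = Mul(Rational(1, 2), Pow(x, -1), Add(-7, I)) (Function('w')(I, x) = Mul(Add(I, -7), Pow(Add(x, x), -1)) = Mul(Add(-7, I), Pow(Mul(2, x), -1)) = Mul(Add(-7, I), Mul(Rational(1, 2), Pow(x, -1))) = Mul(Rational(1, 2), Pow(x, -1), Add(-7, I)))
L = Rational(49, 2) (L = Add(Mul(Rational(1, 2), Pow(Add(-4, 5), -1), Add(-7, 6)), 25) = Add(Mul(Rational(1, 2), Pow(1, -1), -1), 25) = Add(Mul(Rational(1, 2), 1, -1), 25) = Add(Rational(-1, 2), 25) = Rational(49, 2) ≈ 24.500)
Add(L, Mul(Z, -90)) = Add(Rational(49, 2), Mul(-480, -90)) = Add(Rational(49, 2), 43200) = Rational(86449, 2)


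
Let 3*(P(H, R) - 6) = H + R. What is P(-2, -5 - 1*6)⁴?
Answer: 625/81 ≈ 7.7160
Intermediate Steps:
P(H, R) = 6 + H/3 + R/3 (P(H, R) = 6 + (H + R)/3 = 6 + (H/3 + R/3) = 6 + H/3 + R/3)
P(-2, -5 - 1*6)⁴ = (6 + (⅓)*(-2) + (-5 - 1*6)/3)⁴ = (6 - ⅔ + (-5 - 6)/3)⁴ = (6 - ⅔ + (⅓)*(-11))⁴ = (6 - ⅔ - 11/3)⁴ = (5/3)⁴ = 625/81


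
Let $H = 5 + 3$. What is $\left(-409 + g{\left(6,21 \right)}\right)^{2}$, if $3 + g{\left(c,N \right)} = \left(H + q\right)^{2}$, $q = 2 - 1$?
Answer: $109561$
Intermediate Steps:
$q = 1$ ($q = 2 - 1 = 1$)
$H = 8$
$g{\left(c,N \right)} = 78$ ($g{\left(c,N \right)} = -3 + \left(8 + 1\right)^{2} = -3 + 9^{2} = -3 + 81 = 78$)
$\left(-409 + g{\left(6,21 \right)}\right)^{2} = \left(-409 + 78\right)^{2} = \left(-331\right)^{2} = 109561$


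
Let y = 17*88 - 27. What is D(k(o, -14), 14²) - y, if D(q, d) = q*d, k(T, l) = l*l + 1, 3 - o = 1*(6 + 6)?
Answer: 37143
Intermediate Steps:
o = -9 (o = 3 - (6 + 6) = 3 - 12 = -9)
k(T, l) = 1 + l² (k(T, l) = l² + 1 = 1 + l²)
D(q, d) = d*q
y = 1469 (y = 1496 - 27 = 1469)
D(k(o, -14), 14²) - y = 14²*(1 + (-14)²) - 1*1469 = 196*(1 + 196) - 1469 = 196*197 - 1469 = 38612 - 1469 = 37143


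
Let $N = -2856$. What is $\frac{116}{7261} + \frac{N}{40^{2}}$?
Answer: $- \frac{2568977}{1452200} \approx -1.769$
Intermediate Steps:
$\frac{116}{7261} + \frac{N}{40^{2}} = \frac{116}{7261} - \frac{2856}{40^{2}} = 116 \cdot \frac{1}{7261} - \frac{2856}{1600} = \frac{116}{7261} - \frac{357}{200} = - \frac{2568977}{1452200}$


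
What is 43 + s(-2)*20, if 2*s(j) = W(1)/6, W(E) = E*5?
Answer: 154/3 ≈ 51.333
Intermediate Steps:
W(E) = 5*E
s(j) = 5/12 (s(j) = ((5*1)/6)/2 = (5*(⅙))/2 = (½)*(⅚) = 5/12)
43 + s(-2)*20 = 43 + (5/12)*20 = 43 + 25/3 = 154/3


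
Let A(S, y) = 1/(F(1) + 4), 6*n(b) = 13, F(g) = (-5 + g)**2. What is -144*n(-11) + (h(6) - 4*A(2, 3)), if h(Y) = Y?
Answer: -1531/5 ≈ -306.20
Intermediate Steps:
n(b) = 13/6 (n(b) = (1/6)*13 = 13/6)
A(S, y) = 1/20 (A(S, y) = 1/((-5 + 1)**2 + 4) = 1/((-4)**2 + 4) = 1/(16 + 4) = 1/20)
-144*n(-11) + (h(6) - 4*A(2, 3)) = -144*13/6 + (6 - 4*1/20) = -312 + (6 - 1/5) = -312 + 29/5 = -1531/5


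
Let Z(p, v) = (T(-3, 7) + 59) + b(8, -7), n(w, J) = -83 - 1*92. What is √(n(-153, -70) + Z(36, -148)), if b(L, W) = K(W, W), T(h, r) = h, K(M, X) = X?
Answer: 3*I*√14 ≈ 11.225*I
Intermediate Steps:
n(w, J) = -175 (n(w, J) = -83 - 92 = -175)
b(L, W) = W
Z(p, v) = 49 (Z(p, v) = (-3 + 59) - 7 = 56 - 7 = 49)
√(n(-153, -70) + Z(36, -148)) = √(-175 + 49) = √(-126) = 3*I*√14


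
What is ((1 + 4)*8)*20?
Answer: 800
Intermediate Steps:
((1 + 4)*8)*20 = (5*8)*20 = 40*20 = 800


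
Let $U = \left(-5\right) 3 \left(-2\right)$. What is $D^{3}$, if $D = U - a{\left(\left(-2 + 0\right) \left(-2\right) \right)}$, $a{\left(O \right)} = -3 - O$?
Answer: $50653$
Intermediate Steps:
$U = 30$ ($U = \left(-15\right) \left(-2\right) = 30$)
$D = 37$ ($D = 30 - \left(-3 - \left(-2 + 0\right) \left(-2\right)\right) = 30 - \left(-3 - \left(-2\right) \left(-2\right)\right) = 30 - \left(-3 - 4\right) = 30 - -7 = 30 + 7 = 37$)
$D^{3} = 37^{3} = 50653$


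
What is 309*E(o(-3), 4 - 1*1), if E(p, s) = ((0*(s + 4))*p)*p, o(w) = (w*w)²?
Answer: 0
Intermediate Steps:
o(w) = w⁴ (o(w) = (w²)² = w⁴)
E(p, s) = 0 (E(p, s) = ((0*(4 + s))*p)*p = (0*p)*p = 0*p = 0)
309*E(o(-3), 4 - 1*1) = 309*0 = 0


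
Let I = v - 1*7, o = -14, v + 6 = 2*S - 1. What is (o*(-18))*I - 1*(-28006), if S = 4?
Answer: 26494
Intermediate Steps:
v = 1 (v = -6 + (2*4 - 1) = -6 + (8 - 1) = -6 + 7 = 1)
I = -6 (I = 1 - 1*7 = 1 - 7 = -6)
(o*(-18))*I - 1*(-28006) = -14*(-18)*(-6) - 1*(-28006) = 252*(-6) + 28006 = -1512 + 28006 = 26494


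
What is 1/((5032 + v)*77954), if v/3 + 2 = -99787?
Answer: -1/22944590590 ≈ -4.3583e-11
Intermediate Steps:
v = -299367 (v = -6 + 3*(-99787) = -6 - 299361 = -299367)
1/((5032 + v)*77954) = 1/((5032 - 299367)*77954) = (1/77954)/(-294335) = -1/294335*1/77954 = -1/22944590590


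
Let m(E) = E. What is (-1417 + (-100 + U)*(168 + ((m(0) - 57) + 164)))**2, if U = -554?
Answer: 32857725289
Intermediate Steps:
(-1417 + (-100 + U)*(168 + ((m(0) - 57) + 164)))**2 = (-1417 + (-100 - 554)*(168 + ((0 - 57) + 164)))**2 = (-1417 - 654*(168 + (-57 + 164)))**2 = (-1417 - 654*(168 + 107))**2 = (-1417 - 654*275)**2 = (-1417 - 179850)**2 = (-181267)**2 = 32857725289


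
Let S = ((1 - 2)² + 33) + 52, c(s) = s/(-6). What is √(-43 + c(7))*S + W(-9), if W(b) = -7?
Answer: -7 + 43*I*√1590/3 ≈ -7.0 + 571.54*I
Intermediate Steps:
c(s) = -s/6 (c(s) = s*(-⅙) = -s/6)
S = 86 (S = ((-1)² + 33) + 52 = (1 + 33) + 52 = 34 + 52 = 86)
√(-43 + c(7))*S + W(-9) = √(-43 - ⅙*7)*86 - 7 = √(-43 - 7/6)*86 - 7 = √(-265/6)*86 - 7 = (I*√1590/6)*86 - 7 = 43*I*√1590/3 - 7 = -7 + 43*I*√1590/3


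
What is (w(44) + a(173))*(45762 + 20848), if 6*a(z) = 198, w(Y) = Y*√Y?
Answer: 2198130 + 5861680*√11 ≈ 2.1639e+7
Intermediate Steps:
w(Y) = Y^(3/2)
a(z) = 33 (a(z) = (⅙)*198 = 33)
(w(44) + a(173))*(45762 + 20848) = (44^(3/2) + 33)*(45762 + 20848) = (88*√11 + 33)*66610 = (33 + 88*√11)*66610 = 2198130 + 5861680*√11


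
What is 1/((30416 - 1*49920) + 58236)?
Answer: 1/38732 ≈ 2.5818e-5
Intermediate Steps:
1/((30416 - 1*49920) + 58236) = 1/((30416 - 49920) + 58236) = 1/(-19504 + 58236) = 1/38732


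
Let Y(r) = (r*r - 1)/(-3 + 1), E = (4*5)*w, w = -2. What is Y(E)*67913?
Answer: -108592887/2 ≈ -5.4296e+7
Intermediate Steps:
E = -40 (E = (4*5)*(-2) = 20*(-2) = -40)
Y(r) = ½ - r²/2 (Y(r) = (r² - 1)/(-2) = (-1 + r²)*(-½) = ½ - r²/2)
Y(E)*67913 = (½ - ½*(-40)²)*67913 = (½ - ½*1600)*67913 = (½ - 800)*67913 = -1599/2*67913 = -108592887/2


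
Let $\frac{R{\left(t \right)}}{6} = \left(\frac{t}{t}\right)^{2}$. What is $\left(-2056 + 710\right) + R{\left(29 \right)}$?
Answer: $-1340$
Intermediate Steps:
$R{\left(t \right)} = 6$ ($R{\left(t \right)} = 6 \left(\frac{t}{t}\right)^{2} = 6 \cdot 1^{2} = 6 \cdot 1 = 6$)
$\left(-2056 + 710\right) + R{\left(29 \right)} = \left(-2056 + 710\right) + 6 = -1346 + 6 = -1340$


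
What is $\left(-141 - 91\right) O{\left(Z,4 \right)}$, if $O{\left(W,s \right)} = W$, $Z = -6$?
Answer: $1392$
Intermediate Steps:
$\left(-141 - 91\right) O{\left(Z,4 \right)} = \left(-141 - 91\right) \left(-6\right) = \left(-232\right) \left(-6\right) = 1392$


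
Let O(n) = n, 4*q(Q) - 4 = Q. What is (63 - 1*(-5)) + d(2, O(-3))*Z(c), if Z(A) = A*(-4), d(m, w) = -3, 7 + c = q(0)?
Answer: -4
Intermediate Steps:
q(Q) = 1 + Q/4
c = -6 (c = -7 + (1 + (1/4)*0) = -7 + (1 + 0) = -7 + 1 = -6)
Z(A) = -4*A
(63 - 1*(-5)) + d(2, O(-3))*Z(c) = (63 - 1*(-5)) - (-12)*(-6) = (63 + 5) - 3*24 = 68 - 72 = -4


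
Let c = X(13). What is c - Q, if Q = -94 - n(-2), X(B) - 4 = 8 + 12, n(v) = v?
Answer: 116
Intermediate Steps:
X(B) = 24 (X(B) = 4 + (8 + 12) = 4 + 20 = 24)
c = 24
Q = -92 (Q = -94 - 1*(-2) = -94 + 2 = -92)
c - Q = 24 - 1*(-92) = 24 + 92 = 116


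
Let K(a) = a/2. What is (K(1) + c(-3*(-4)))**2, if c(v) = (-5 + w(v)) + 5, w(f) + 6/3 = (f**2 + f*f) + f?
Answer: 356409/4 ≈ 89102.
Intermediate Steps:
K(a) = a/2 (K(a) = a*(1/2) = a/2)
w(f) = -2 + f + 2*f**2 (w(f) = -2 + ((f**2 + f*f) + f) = -2 + ((f**2 + f**2) + f) = -2 + (2*f**2 + f) = -2 + (f + 2*f**2) = -2 + f + 2*f**2)
c(v) = -2 + v + 2*v**2 (c(v) = (-5 + (-2 + v + 2*v**2)) + 5 = (-7 + v + 2*v**2) + 5 = -2 + v + 2*v**2)
(K(1) + c(-3*(-4)))**2 = ((1/2)*1 + (-2 - 3*(-4) + 2*(-3*(-4))**2))**2 = (1/2 + (-2 + 12 + 2*12**2))**2 = (1/2 + (-2 + 12 + 2*144))**2 = (1/2 + (-2 + 12 + 288))**2 = (1/2 + 298)**2 = (597/2)**2 = 356409/4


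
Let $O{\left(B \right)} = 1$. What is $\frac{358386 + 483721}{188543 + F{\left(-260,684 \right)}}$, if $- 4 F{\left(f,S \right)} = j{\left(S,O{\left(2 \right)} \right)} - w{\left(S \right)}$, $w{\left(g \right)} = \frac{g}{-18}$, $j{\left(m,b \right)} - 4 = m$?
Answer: $\frac{1684214}{376723} \approx 4.4707$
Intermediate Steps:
$j{\left(m,b \right)} = 4 + m$
$w{\left(g \right)} = - \frac{g}{18}$ ($w{\left(g \right)} = g \left(- \frac{1}{18}\right) = - \frac{g}{18}$)
$F{\left(f,S \right)} = -1 - \frac{19 S}{72}$ ($F{\left(f,S \right)} = - \frac{\left(4 + S\right) - - \frac{S}{18}}{4} = - \frac{\left(4 + S\right) + \frac{S}{18}}{4} = - \frac{4 + \frac{19 S}{18}}{4} = -1 - \frac{19 S}{72}$)
$\frac{358386 + 483721}{188543 + F{\left(-260,684 \right)}} = \frac{358386 + 483721}{188543 - \frac{363}{2}} = \frac{842107}{188543 - \frac{363}{2}} = \frac{842107}{\frac{376723}{2}} = 842107 \cdot \frac{2}{376723} = \frac{1684214}{376723}$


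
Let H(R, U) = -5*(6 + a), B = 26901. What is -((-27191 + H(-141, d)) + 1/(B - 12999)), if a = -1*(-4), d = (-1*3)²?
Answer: 378704381/13902 ≈ 27241.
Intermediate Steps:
d = 9 (d = (-3)² = 9)
a = 4
H(R, U) = -50 (H(R, U) = -5*(6 + 4) = -5*10 = -50)
-((-27191 + H(-141, d)) + 1/(B - 12999)) = -((-27191 - 50) + 1/(26901 - 12999)) = -(-27241 + 1/13902) = -1*(-378704381/13902) = 378704381/13902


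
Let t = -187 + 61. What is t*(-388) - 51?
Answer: 48837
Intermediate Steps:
t = -126
t*(-388) - 51 = -126*(-388) - 51 = 48888 - 51 = 48837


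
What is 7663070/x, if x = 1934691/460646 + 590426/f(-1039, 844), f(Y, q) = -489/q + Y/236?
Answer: -13683017308156525/211607897142449 ≈ -64.662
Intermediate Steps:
f(Y, q) = -489/q + Y/236 (f(Y, q) = -489/q + Y*(1/236) = -489/q + Y/236)
x = -423215794284898/3571158115 (x = 1934691/460646 + 590426/(-489/844 + (1/236)*(-1039)) = 1934691*(1/460646) + 590426/(-489*1/844 - 1039/236) = 1934691/460646 + 590426/(-489/844 - 1039/236) = 1934691/460646 + 590426/(-62020/12449) = 1934691/460646 + 590426*(-12449/62020) = 1934691/460646 - 3675106637/31010 = -423215794284898/3571158115 ≈ -1.1851e+5)
7663070/x = 7663070/(-423215794284898/3571158115) = 7663070*(-3571158115/423215794284898) = -13683017308156525/211607897142449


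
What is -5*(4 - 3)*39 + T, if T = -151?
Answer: -346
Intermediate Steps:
-5*(4 - 3)*39 + T = -5*(4 - 3)*39 - 151 = -5*1*39 - 151 = -5*39 - 151 = -195 - 151 = -346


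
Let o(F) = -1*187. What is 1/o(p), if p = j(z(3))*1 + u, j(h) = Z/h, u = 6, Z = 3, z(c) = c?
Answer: -1/187 ≈ -0.0053476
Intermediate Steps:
j(h) = 3/h
p = 7 (p = (3/3)*1 + 6 = (3*(⅓))*1 + 6 = 1*1 + 6 = 1 + 6 = 7)
o(F) = -187
1/o(p) = 1/(-187) = -1/187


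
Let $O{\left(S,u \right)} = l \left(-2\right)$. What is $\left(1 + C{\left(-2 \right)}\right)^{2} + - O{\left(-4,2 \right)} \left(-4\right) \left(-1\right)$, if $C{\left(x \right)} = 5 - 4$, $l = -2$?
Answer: $-12$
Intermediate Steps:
$C{\left(x \right)} = 1$ ($C{\left(x \right)} = 5 - 4 = 1$)
$O{\left(S,u \right)} = 4$ ($O{\left(S,u \right)} = \left(-2\right) \left(-2\right) = 4$)
$\left(1 + C{\left(-2 \right)}\right)^{2} + - O{\left(-4,2 \right)} \left(-4\right) \left(-1\right) = \left(1 + 1\right)^{2} + \left(-1\right) 4 \left(-4\right) \left(-1\right) = 2^{2} + \left(-4\right) \left(-4\right) \left(-1\right) = 4 + 16 \left(-1\right) = 4 - 16 = -12$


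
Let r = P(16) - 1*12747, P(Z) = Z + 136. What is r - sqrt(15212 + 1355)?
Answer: -12595 - sqrt(16567) ≈ -12724.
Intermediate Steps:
P(Z) = 136 + Z
r = -12595 (r = (136 + 16) - 1*12747 = 152 - 12747 = -12595)
r - sqrt(15212 + 1355) = -12595 - sqrt(15212 + 1355) = -12595 - sqrt(16567)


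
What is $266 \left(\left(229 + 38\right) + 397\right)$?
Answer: $176624$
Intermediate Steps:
$266 \left(\left(229 + 38\right) + 397\right) = 266 \left(267 + 397\right) = 266 \cdot 664 = 176624$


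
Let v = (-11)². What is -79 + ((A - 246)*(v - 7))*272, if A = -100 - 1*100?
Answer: -13829647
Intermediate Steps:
v = 121
A = -200 (A = -100 - 100 = -200)
-79 + ((A - 246)*(v - 7))*272 = -79 + ((-200 - 246)*(121 - 7))*272 = -79 - 446*114*272 = -79 - 50844*272 = -79 - 13829568 = -13829647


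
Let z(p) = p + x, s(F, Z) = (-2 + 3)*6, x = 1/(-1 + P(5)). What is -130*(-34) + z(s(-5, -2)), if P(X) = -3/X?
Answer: 35403/8 ≈ 4425.4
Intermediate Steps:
x = -5/8 (x = 1/(-1 - 3/5) = 1/(-8/5) = -5/8 ≈ -0.62500)
s(F, Z) = 6 (s(F, Z) = 1*6 = 6)
z(p) = -5/8 + p (z(p) = p - 5/8 = -5/8 + p)
-130*(-34) + z(s(-5, -2)) = -130*(-34) + (-5/8 + 6) = 4420 + 43/8 = 35403/8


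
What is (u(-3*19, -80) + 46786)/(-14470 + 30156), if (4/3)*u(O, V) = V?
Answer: 23363/7843 ≈ 2.9788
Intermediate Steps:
u(O, V) = 3*V/4
(u(-3*19, -80) + 46786)/(-14470 + 30156) = ((¾)*(-80) + 46786)/(-14470 + 30156) = (-60 + 46786)/15686 = 46726*(1/15686) = 23363/7843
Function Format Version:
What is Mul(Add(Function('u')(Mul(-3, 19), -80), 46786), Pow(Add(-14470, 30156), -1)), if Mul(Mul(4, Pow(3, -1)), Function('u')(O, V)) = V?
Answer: Rational(23363, 7843) ≈ 2.9788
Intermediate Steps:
Function('u')(O, V) = Mul(Rational(3, 4), V)
Mul(Add(Function('u')(Mul(-3, 19), -80), 46786), Pow(Add(-14470, 30156), -1)) = Mul(Add(Mul(Rational(3, 4), -80), 46786), Pow(Add(-14470, 30156), -1)) = Mul(Add(-60, 46786), Pow(15686, -1)) = Mul(46726, Rational(1, 15686)) = Rational(23363, 7843)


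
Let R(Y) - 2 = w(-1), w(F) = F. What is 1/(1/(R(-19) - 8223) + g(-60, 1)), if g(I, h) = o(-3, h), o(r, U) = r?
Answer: -8222/24667 ≈ -0.33332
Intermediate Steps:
g(I, h) = -3
R(Y) = 1 (R(Y) = 2 - 1 = 1)
1/(1/(R(-19) - 8223) + g(-60, 1)) = 1/(1/(1 - 8223) - 3) = 1/(1/(-8222) - 3) = 1/(-1/8222 - 3) = 1/(-24667/8222) = -8222/24667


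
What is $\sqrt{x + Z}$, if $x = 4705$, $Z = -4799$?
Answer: $i \sqrt{94} \approx 9.6954 i$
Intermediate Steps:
$\sqrt{x + Z} = \sqrt{4705 - 4799} = \sqrt{-94} = i \sqrt{94}$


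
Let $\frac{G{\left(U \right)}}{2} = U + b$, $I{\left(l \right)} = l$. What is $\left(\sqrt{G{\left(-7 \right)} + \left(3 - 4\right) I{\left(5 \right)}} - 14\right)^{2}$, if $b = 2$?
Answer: $\left(14 - i \sqrt{15}\right)^{2} \approx 181.0 - 108.44 i$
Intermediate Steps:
$G{\left(U \right)} = 4 + 2 U$ ($G{\left(U \right)} = 2 \left(U + 2\right) = 2 \left(2 + U\right) = 4 + 2 U$)
$\left(\sqrt{G{\left(-7 \right)} + \left(3 - 4\right) I{\left(5 \right)}} - 14\right)^{2} = \left(\sqrt{\left(4 + 2 \left(-7\right)\right) + \left(3 - 4\right) 5} - 14\right)^{2} = \left(\sqrt{\left(4 - 14\right) - 5} - 14\right)^{2} = \left(\sqrt{-10 - 5} - 14\right)^{2} = \left(\sqrt{-15} - 14\right)^{2} = \left(i \sqrt{15} - 14\right)^{2} = \left(-14 + i \sqrt{15}\right)^{2}$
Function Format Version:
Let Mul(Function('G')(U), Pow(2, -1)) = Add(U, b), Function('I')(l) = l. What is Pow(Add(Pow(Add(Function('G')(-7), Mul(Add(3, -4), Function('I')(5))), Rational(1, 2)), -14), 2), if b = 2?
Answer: Pow(Add(14, Mul(-1, I, Pow(15, Rational(1, 2)))), 2) ≈ Add(181.00, Mul(-108.44, I))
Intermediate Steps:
Function('G')(U) = Add(4, Mul(2, U)) (Function('G')(U) = Mul(2, Add(U, 2)) = Mul(2, Add(2, U)) = Add(4, Mul(2, U)))
Pow(Add(Pow(Add(Function('G')(-7), Mul(Add(3, -4), Function('I')(5))), Rational(1, 2)), -14), 2) = Pow(Add(Pow(Add(Add(4, Mul(2, -7)), Mul(Add(3, -4), 5)), Rational(1, 2)), -14), 2) = Pow(Add(Pow(Add(Add(4, -14), Mul(-1, 5)), Rational(1, 2)), -14), 2) = Pow(Add(Pow(Add(-10, -5), Rational(1, 2)), -14), 2) = Pow(Add(Pow(-15, Rational(1, 2)), -14), 2) = Pow(Add(Mul(I, Pow(15, Rational(1, 2))), -14), 2) = Pow(Add(-14, Mul(I, Pow(15, Rational(1, 2)))), 2)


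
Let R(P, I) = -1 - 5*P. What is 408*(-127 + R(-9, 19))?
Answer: -33864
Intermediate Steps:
408*(-127 + R(-9, 19)) = 408*(-127 + (-1 - 5*(-9))) = 408*(-127 + (-1 + 45)) = 408*(-127 + 44) = 408*(-83) = -33864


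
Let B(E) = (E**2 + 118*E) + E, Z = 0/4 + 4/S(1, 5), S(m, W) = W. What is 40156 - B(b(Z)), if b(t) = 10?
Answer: 38866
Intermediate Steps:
Z = 4/5 (Z = 0/4 + 4/5 = 0*(1/4) + 4*(1/5) = 0 + 4/5 = 4/5 ≈ 0.80000)
B(E) = E**2 + 119*E
40156 - B(b(Z)) = 40156 - 10*(119 + 10) = 40156 - 10*129 = 40156 - 1*1290 = 40156 - 1290 = 38866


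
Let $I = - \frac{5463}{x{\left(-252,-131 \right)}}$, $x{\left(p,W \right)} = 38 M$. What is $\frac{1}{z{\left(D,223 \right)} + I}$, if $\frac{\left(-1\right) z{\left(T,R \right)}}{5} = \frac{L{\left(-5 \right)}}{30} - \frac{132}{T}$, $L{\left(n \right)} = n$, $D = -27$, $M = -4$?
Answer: $\frac{1368}{16867} \approx 0.081105$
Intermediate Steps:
$x{\left(p,W \right)} = -152$ ($x{\left(p,W \right)} = 38 \left(-4\right) = -152$)
$z{\left(T,R \right)} = \frac{5}{6} + \frac{660}{T}$ ($z{\left(T,R \right)} = - 5 \left(- \frac{5}{30} - \frac{132}{T}\right) = - 5 \left(\left(-5\right) \frac{1}{30} - \frac{132}{T}\right) = - 5 \left(- \frac{1}{6} - \frac{132}{T}\right) = \frac{5}{6} + \frac{660}{T}$)
$I = \frac{5463}{152}$ ($I = - \frac{5463}{-152} = \left(-5463\right) \left(- \frac{1}{152}\right) = \frac{5463}{152} \approx 35.941$)
$\frac{1}{z{\left(D,223 \right)} + I} = \frac{1}{\left(\frac{5}{6} + \frac{660}{-27}\right) + \frac{5463}{152}} = \frac{1}{\left(\frac{5}{6} + 660 \left(- \frac{1}{27}\right)\right) + \frac{5463}{152}} = \frac{1}{\left(\frac{5}{6} - \frac{220}{9}\right) + \frac{5463}{152}} = \frac{1}{- \frac{425}{18} + \frac{5463}{152}} = \frac{1}{\frac{16867}{1368}} = \frac{1368}{16867}$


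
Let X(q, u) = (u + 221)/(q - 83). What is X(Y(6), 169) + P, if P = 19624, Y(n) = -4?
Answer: 568966/29 ≈ 19620.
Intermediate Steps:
X(q, u) = (221 + u)/(-83 + q)
X(Y(6), 169) + P = (221 + 169)/(-83 - 4) + 19624 = 390/(-87) + 19624 = -1/87*390 + 19624 = -130/29 + 19624 = 568966/29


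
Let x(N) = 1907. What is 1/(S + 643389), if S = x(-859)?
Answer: 1/645296 ≈ 1.5497e-6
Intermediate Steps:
S = 1907
1/(S + 643389) = 1/(1907 + 643389) = 1/645296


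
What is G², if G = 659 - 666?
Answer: 49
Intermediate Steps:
G = -7
G² = (-7)² = 49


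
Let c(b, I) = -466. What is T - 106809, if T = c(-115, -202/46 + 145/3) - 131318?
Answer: -238593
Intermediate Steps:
T = -131784 (T = -466 - 131318 = -131784)
T - 106809 = -131784 - 106809 = -238593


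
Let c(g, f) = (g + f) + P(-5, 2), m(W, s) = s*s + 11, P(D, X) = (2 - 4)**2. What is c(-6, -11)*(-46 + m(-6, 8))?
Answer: -377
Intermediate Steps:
P(D, X) = 4 (P(D, X) = (-2)**2 = 4)
m(W, s) = 11 + s**2 (m(W, s) = s**2 + 11 = 11 + s**2)
c(g, f) = 4 + f + g (c(g, f) = (g + f) + 4 = (f + g) + 4 = 4 + f + g)
c(-6, -11)*(-46 + m(-6, 8)) = (4 - 11 - 6)*(-46 + (11 + 8**2)) = -13*(-46 + (11 + 64)) = -13*(-46 + 75) = -13*29 = -377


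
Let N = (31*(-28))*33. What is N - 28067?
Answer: -56711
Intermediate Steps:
N = -28644 (N = -868*33 = -28644)
N - 28067 = -28644 - 28067 = -56711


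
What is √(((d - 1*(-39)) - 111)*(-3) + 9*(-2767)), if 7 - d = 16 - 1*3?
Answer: 3*I*√2741 ≈ 157.06*I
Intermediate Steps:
d = -6 (d = 7 - (16 - 1*3) = 7 - (16 - 3) = 7 - 1*13 = 7 - 13 = -6)
√(((d - 1*(-39)) - 111)*(-3) + 9*(-2767)) = √(((-6 - 1*(-39)) - 111)*(-3) + 9*(-2767)) = √(((-6 + 39) - 111)*(-3) - 24903) = √((33 - 111)*(-3) - 24903) = √(-78*(-3) - 24903) = √(234 - 24903) = √(-24669) = 3*I*√2741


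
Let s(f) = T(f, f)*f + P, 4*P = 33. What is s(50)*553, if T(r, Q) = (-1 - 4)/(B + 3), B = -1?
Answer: -258251/4 ≈ -64563.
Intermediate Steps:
P = 33/4 (P = (¼)*33 = 33/4 ≈ 8.2500)
T(r, Q) = -5/2 (T(r, Q) = (-1 - 4)/(-1 + 3) = -5/2)
s(f) = 33/4 - 5*f/2 (s(f) = -5*f/2 + 33/4 = 33/4 - 5*f/2)
s(50)*553 = (33/4 - 5/2*50)*553 = (33/4 - 125)*553 = -467/4*553 = -258251/4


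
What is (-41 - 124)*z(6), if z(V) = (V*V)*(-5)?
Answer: 29700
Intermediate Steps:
z(V) = -5*V² (z(V) = V²*(-5) = -5*V²)
(-41 - 124)*z(6) = (-41 - 124)*(-5*6²) = -(-825)*36 = -165*(-180) = 29700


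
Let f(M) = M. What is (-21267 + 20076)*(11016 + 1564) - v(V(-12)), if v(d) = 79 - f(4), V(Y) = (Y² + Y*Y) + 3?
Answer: -14982855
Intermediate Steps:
V(Y) = 3 + 2*Y² (V(Y) = (Y² + Y²) + 3 = 2*Y² + 3 = 3 + 2*Y²)
v(d) = 75 (v(d) = 79 - 1*4 = 79 - 4 = 75)
(-21267 + 20076)*(11016 + 1564) - v(V(-12)) = (-21267 + 20076)*(11016 + 1564) - 1*75 = -1191*12580 - 75 = -14982780 - 75 = -14982855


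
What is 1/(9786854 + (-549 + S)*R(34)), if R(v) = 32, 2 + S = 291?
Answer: 1/9778534 ≈ 1.0226e-7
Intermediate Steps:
S = 289 (S = -2 + 291 = 289)
1/(9786854 + (-549 + S)*R(34)) = 1/(9786854 + (-549 + 289)*32) = 1/(9786854 - 260*32) = 1/(9786854 - 8320) = 1/9778534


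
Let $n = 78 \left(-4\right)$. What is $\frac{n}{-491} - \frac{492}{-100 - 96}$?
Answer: $\frac{75681}{24059} \approx 3.1456$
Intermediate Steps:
$n = -312$
$\frac{n}{-491} - \frac{492}{-100 - 96} = - \frac{312}{-491} - \frac{492}{-100 - 96} = \left(-312\right) \left(- \frac{1}{491}\right) - \frac{492}{-100 - 96} = \frac{312}{491} - \frac{492}{-196} = \frac{312}{491} - - \frac{123}{49} = \frac{312}{491} + \frac{123}{49} = \frac{75681}{24059}$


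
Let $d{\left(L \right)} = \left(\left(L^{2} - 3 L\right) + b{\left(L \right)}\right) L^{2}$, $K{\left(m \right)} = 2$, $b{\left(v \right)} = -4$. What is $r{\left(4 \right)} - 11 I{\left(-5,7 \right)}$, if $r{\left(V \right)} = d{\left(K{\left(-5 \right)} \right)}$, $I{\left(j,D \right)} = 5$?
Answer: $-79$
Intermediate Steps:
$d{\left(L \right)} = L^{2} \left(-4 + L^{2} - 3 L\right)$ ($d{\left(L \right)} = \left(\left(L^{2} - 3 L\right) - 4\right) L^{2} = \left(-4 + L^{2} - 3 L\right) L^{2} = L^{2} \left(-4 + L^{2} - 3 L\right)$)
$r{\left(V \right)} = -24$ ($r{\left(V \right)} = 2^{2} \left(-4 + 2^{2} - 6\right) = 4 \left(-4 + 4 - 6\right) = 4 \left(-6\right) = -24$)
$r{\left(4 \right)} - 11 I{\left(-5,7 \right)} = -24 - 55 = -79$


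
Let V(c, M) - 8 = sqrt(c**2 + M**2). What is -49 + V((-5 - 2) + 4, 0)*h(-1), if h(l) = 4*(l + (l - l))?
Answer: -93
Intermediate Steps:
h(l) = 4*l (h(l) = 4*(l + 0) = 4*l)
V(c, M) = 8 + sqrt(M**2 + c**2) (V(c, M) = 8 + sqrt(c**2 + M**2) = 8 + sqrt(M**2 + c**2))
-49 + V((-5 - 2) + 4, 0)*h(-1) = -49 + (8 + sqrt(0**2 + ((-5 - 2) + 4)**2))*(4*(-1)) = -49 + (8 + sqrt(0 + (-7 + 4)**2))*(-4) = -49 + (8 + sqrt(0 + (-3)**2))*(-4) = -49 + (8 + sqrt(0 + 9))*(-4) = -49 + (8 + sqrt(9))*(-4) = -49 + (8 + 3)*(-4) = -49 + 11*(-4) = -49 - 44 = -93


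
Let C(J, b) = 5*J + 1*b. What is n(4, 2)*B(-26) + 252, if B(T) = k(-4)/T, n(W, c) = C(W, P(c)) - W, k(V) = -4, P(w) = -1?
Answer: 3306/13 ≈ 254.31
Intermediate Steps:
C(J, b) = b + 5*J (C(J, b) = 5*J + b = b + 5*J)
n(W, c) = -1 + 4*W (n(W, c) = (-1 + 5*W) - W = -1 + 4*W)
B(T) = -4/T
n(4, 2)*B(-26) + 252 = (-1 + 4*4)*(-4/(-26)) + 252 = (-1 + 16)*(-4*(-1/26)) + 252 = 15*(2/13) + 252 = 30/13 + 252 = 3306/13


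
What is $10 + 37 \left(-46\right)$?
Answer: $-1692$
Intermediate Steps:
$10 + 37 \left(-46\right) = 10 - 1702 = -1692$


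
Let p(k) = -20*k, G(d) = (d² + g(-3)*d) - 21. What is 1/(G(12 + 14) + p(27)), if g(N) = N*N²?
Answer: -1/587 ≈ -0.0017036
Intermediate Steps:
g(N) = N³
G(d) = -21 + d² - 27*d (G(d) = (d² + (-3)³*d) - 21 = (d² - 27*d) - 21 = -21 + d² - 27*d)
1/(G(12 + 14) + p(27)) = 1/((-21 + (12 + 14)² - 27*(12 + 14)) - 20*27) = 1/((-21 + 26² - 27*26) - 540) = 1/((-21 + 676 - 702) - 540) = 1/(-47 - 540) = 1/(-587) = -1/587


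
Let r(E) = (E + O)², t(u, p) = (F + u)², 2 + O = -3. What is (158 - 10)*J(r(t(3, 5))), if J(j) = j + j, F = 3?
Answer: 284456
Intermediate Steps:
O = -5 (O = -2 - 3 = -5)
t(u, p) = (3 + u)²
r(E) = (-5 + E)² (r(E) = (E - 5)² = (-5 + E)²)
J(j) = 2*j
(158 - 10)*J(r(t(3, 5))) = (158 - 10)*(2*(-5 + (3 + 3)²)²) = 148*(2*(-5 + 6²)²) = 148*(2*(-5 + 36)²) = 148*(2*31²) = 148*(2*961) = 148*1922 = 284456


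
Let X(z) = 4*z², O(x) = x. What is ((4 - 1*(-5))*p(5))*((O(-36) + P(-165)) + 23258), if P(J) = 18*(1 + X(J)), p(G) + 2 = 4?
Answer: 35701920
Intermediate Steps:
p(G) = 2 (p(G) = -2 + 4 = 2)
P(J) = 18 + 72*J² (P(J) = 18*(1 + 4*J²) = 18 + 72*J²)
((4 - 1*(-5))*p(5))*((O(-36) + P(-165)) + 23258) = ((4 - 1*(-5))*2)*((-36 + (18 + 72*(-165)²)) + 23258) = ((4 + 5)*2)*((-36 + (18 + 72*27225)) + 23258) = (9*2)*((-36 + (18 + 1960200)) + 23258) = 18*((-36 + 1960218) + 23258) = 18*(1960182 + 23258) = 18*1983440 = 35701920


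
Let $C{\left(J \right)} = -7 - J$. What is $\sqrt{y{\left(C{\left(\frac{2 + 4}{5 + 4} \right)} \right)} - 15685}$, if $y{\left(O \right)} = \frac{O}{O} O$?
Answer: $\frac{i \sqrt{141234}}{3} \approx 125.27 i$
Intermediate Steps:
$y{\left(O \right)} = O$ ($y{\left(O \right)} = 1 O = O$)
$\sqrt{y{\left(C{\left(\frac{2 + 4}{5 + 4} \right)} \right)} - 15685} = \sqrt{\left(-7 - \frac{2 + 4}{5 + 4}\right) - 15685} = \sqrt{\left(-7 - \frac{6}{9}\right) - 15685} = \sqrt{\left(-7 - 6 \cdot \frac{1}{9}\right) - 15685} = \sqrt{\left(-7 - \frac{2}{3}\right) - 15685} = \sqrt{- \frac{23}{3} - 15685} = \sqrt{- \frac{47078}{3}} = \frac{i \sqrt{141234}}{3}$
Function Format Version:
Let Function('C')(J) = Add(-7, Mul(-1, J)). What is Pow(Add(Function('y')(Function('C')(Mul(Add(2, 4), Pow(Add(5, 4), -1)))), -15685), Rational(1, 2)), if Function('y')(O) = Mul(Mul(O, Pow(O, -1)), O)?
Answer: Mul(Rational(1, 3), I, Pow(141234, Rational(1, 2))) ≈ Mul(125.27, I)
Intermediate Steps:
Function('y')(O) = O (Function('y')(O) = Mul(1, O) = O)
Pow(Add(Function('y')(Function('C')(Mul(Add(2, 4), Pow(Add(5, 4), -1)))), -15685), Rational(1, 2)) = Pow(Add(Add(-7, Mul(-1, Mul(Add(2, 4), Pow(Add(5, 4), -1)))), -15685), Rational(1, 2)) = Pow(Add(Add(-7, Mul(-1, Mul(6, Pow(9, -1)))), -15685), Rational(1, 2)) = Pow(Add(Add(-7, Mul(-1, Mul(6, Rational(1, 9)))), -15685), Rational(1, 2)) = Pow(Add(Add(-7, Mul(-1, Rational(2, 3))), -15685), Rational(1, 2)) = Pow(Add(Add(-7, Rational(-2, 3)), -15685), Rational(1, 2)) = Pow(Add(Rational(-23, 3), -15685), Rational(1, 2)) = Pow(Rational(-47078, 3), Rational(1, 2)) = Mul(Rational(1, 3), I, Pow(141234, Rational(1, 2)))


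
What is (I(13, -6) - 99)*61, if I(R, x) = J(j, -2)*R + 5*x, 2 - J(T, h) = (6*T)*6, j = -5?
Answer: 136457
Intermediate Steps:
J(T, h) = 2 - 36*T (J(T, h) = 2 - 6*T*6 = 2 - 36*T)
I(R, x) = 5*x + 182*R (I(R, x) = (2 - 36*(-5))*R + 5*x = (2 + 180)*R + 5*x = 182*R + 5*x = 5*x + 182*R)
(I(13, -6) - 99)*61 = ((5*(-6) + 182*13) - 99)*61 = ((-30 + 2366) - 99)*61 = (2336 - 99)*61 = 2237*61 = 136457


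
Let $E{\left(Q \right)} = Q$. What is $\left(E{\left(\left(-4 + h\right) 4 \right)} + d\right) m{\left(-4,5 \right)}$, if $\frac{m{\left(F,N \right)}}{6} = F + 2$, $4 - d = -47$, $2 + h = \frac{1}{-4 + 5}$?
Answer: $-372$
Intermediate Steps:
$h = -1$ ($h = -2 + \frac{1}{-4 + 5} = -2 + 1^{-1} = -2 + 1 = -1$)
$d = 51$ ($d = 4 - -47 = 4 + 47 = 51$)
$m{\left(F,N \right)} = 12 + 6 F$ ($m{\left(F,N \right)} = 6 \left(F + 2\right) = 6 \left(2 + F\right) = 12 + 6 F$)
$\left(E{\left(\left(-4 + h\right) 4 \right)} + d\right) m{\left(-4,5 \right)} = \left(\left(-4 - 1\right) 4 + 51\right) \left(12 + 6 \left(-4\right)\right) = \left(\left(-5\right) 4 + 51\right) \left(12 - 24\right) = \left(-20 + 51\right) \left(-12\right) = 31 \left(-12\right) = -372$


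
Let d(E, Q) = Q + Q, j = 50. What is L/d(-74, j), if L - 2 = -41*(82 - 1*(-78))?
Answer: -3279/50 ≈ -65.580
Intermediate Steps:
d(E, Q) = 2*Q
L = -6558 (L = 2 - 41*(82 - 1*(-78)) = 2 - 41*(82 + 78) = 2 - 41*160 = 2 - 6560 = -6558)
L/d(-74, j) = -6558/(2*50) = -6558/100 = -6558*1/100 = -3279/50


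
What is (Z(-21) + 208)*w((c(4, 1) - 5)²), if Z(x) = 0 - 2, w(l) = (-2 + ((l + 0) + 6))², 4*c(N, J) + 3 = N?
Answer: 18604375/128 ≈ 1.4535e+5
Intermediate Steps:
c(N, J) = -¾ + N/4
w(l) = (4 + l)² (w(l) = (-2 + (l + 6))² = (-2 + (6 + l))² = (4 + l)²)
Z(x) = -2
(Z(-21) + 208)*w((c(4, 1) - 5)²) = (-2 + 208)*(4 + ((-¾ + (¼)*4) - 5)²)² = 206*(4 + ((-¾ + 1) - 5)²)² = 206*(4 + (¼ - 5)²)² = 206*(4 + (-19/4)²)² = 206*(4 + 361/16)² = 206*(425/16)² = 206*(180625/256) = 18604375/128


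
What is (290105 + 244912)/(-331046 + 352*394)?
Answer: -535017/192358 ≈ -2.7814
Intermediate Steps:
(290105 + 244912)/(-331046 + 352*394) = 535017/(-331046 + 138688) = 535017/(-192358) = 535017*(-1/192358) = -535017/192358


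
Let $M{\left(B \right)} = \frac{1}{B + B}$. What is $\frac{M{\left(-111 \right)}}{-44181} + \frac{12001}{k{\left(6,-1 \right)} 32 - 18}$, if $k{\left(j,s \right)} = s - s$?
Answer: $- \frac{3269666449}{4904091} \approx -666.72$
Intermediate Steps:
$k{\left(j,s \right)} = 0$
$M{\left(B \right)} = \frac{1}{2 B}$
$\frac{M{\left(-111 \right)}}{-44181} + \frac{12001}{k{\left(6,-1 \right)} 32 - 18} = \frac{\frac{1}{2} \frac{1}{-111}}{-44181} + \frac{12001}{0 \cdot 32 - 18} = \frac{1}{2} \left(- \frac{1}{111}\right) \left(- \frac{1}{44181}\right) + \frac{12001}{0 - 18} = \left(- \frac{1}{222}\right) \left(- \frac{1}{44181}\right) + \frac{12001}{-18} = \frac{1}{9808182} + 12001 \left(- \frac{1}{18}\right) = \frac{1}{9808182} - \frac{12001}{18} = - \frac{3269666449}{4904091}$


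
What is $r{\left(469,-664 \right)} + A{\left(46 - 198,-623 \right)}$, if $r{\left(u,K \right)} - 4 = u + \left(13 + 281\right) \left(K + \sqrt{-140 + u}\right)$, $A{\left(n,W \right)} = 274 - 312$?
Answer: $-194781 + 294 \sqrt{329} \approx -1.8945 \cdot 10^{5}$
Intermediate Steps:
$A{\left(n,W \right)} = -38$
$r{\left(u,K \right)} = 4 + u + 294 K + 294 \sqrt{-140 + u}$ ($r{\left(u,K \right)} = 4 + \left(u + \left(13 + 281\right) \left(K + \sqrt{-140 + u}\right)\right) = 4 + \left(u + 294 \left(K + \sqrt{-140 + u}\right)\right) = 4 + \left(u + \left(294 K + 294 \sqrt{-140 + u}\right)\right) = 4 + \left(u + 294 K + 294 \sqrt{-140 + u}\right) = 4 + u + 294 K + 294 \sqrt{-140 + u}$)
$r{\left(469,-664 \right)} + A{\left(46 - 198,-623 \right)} = \left(4 + 469 + 294 \left(-664\right) + 294 \sqrt{-140 + 469}\right) - 38 = \left(4 + 469 - 195216 + 294 \sqrt{329}\right) - 38 = \left(-194743 + 294 \sqrt{329}\right) - 38 = -194781 + 294 \sqrt{329}$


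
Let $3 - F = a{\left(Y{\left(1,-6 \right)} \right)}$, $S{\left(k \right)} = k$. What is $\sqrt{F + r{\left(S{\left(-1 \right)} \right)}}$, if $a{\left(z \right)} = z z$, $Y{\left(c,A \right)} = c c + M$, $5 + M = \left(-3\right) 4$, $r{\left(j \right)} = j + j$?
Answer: $i \sqrt{255} \approx 15.969 i$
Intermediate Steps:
$r{\left(j \right)} = 2 j$
$M = -17$ ($M = -5 - 12 = -17$)
$Y{\left(c,A \right)} = -17 + c^{2}$ ($Y{\left(c,A \right)} = c c - 17 = c^{2} - 17 = -17 + c^{2}$)
$a{\left(z \right)} = z^{2}$
$F = -253$ ($F = 3 - \left(-17 + 1^{2}\right)^{2} = 3 - \left(-17 + 1\right)^{2} = 3 - \left(-16\right)^{2} = 3 - 256 = -253$)
$\sqrt{F + r{\left(S{\left(-1 \right)} \right)}} = \sqrt{-253 + 2 \left(-1\right)} = \sqrt{-253 - 2} = \sqrt{-255} = i \sqrt{255}$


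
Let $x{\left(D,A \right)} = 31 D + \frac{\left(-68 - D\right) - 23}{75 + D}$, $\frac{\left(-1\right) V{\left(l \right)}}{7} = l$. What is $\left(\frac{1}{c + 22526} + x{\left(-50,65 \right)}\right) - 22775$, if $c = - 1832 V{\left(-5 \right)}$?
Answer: $- \frac{25296056629}{1039850} \approx -24327.0$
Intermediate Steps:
$V{\left(l \right)} = - 7 l$
$x{\left(D,A \right)} = 31 D + \frac{-91 - D}{75 + D}$
$c = -64120$ ($c = - 1832 \left(\left(-7\right) \left(-5\right)\right) = \left(-1832\right) 35 = -64120$)
$\left(\frac{1}{c + 22526} + x{\left(-50,65 \right)}\right) - 22775 = \left(\frac{1}{-64120 + 22526} + \frac{-91 + 31 \left(-50\right)^{2} + 2324 \left(-50\right)}{75 - 50}\right) - 22775 = \left(\frac{1}{-41594} + \frac{-91 + 31 \cdot 2500 - 116200}{25}\right) - 22775 = \left(- \frac{1}{41594} + \frac{-91 + 77500 - 116200}{25}\right) - 22775 = \left(- \frac{1}{41594} + \frac{1}{25} \left(-38791\right)\right) - 22775 = \left(- \frac{1}{41594} - \frac{38791}{25}\right) - 22775 = - \frac{1613472879}{1039850} - 22775 = - \frac{25296056629}{1039850}$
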